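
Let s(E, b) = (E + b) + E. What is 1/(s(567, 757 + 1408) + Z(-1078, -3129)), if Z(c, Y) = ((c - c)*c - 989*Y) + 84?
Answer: 1/3097964 ≈ 3.2279e-7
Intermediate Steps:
Z(c, Y) = 84 - 989*Y (Z(c, Y) = (0*c - 989*Y) + 84 = (0 - 989*Y) + 84 = -989*Y + 84 = 84 - 989*Y)
s(E, b) = b + 2*E
1/(s(567, 757 + 1408) + Z(-1078, -3129)) = 1/(((757 + 1408) + 2*567) + (84 - 989*(-3129))) = 1/((2165 + 1134) + (84 + 3094581)) = 1/(3299 + 3094665) = 1/3097964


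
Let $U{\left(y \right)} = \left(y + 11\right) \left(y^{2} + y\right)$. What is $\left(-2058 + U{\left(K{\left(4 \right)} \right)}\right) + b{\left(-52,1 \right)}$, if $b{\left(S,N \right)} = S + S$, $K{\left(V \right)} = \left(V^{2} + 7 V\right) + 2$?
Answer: $121072$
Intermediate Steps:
$K{\left(V \right)} = 2 + V^{2} + 7 V$
$U{\left(y \right)} = \left(11 + y\right) \left(y + y^{2}\right)$
$b{\left(S,N \right)} = 2 S$
$\left(-2058 + U{\left(K{\left(4 \right)} \right)}\right) + b{\left(-52,1 \right)} = \left(-2058 + \left(2 + 4^{2} + 7 \cdot 4\right) \left(11 + \left(2 + 4^{2} + 7 \cdot 4\right)^{2} + 12 \left(2 + 4^{2} + 7 \cdot 4\right)\right)\right) + 2 \left(-52\right) = \left(-2058 + \left(2 + 16 + 28\right) \left(11 + \left(2 + 16 + 28\right)^{2} + 12 \left(2 + 16 + 28\right)\right)\right) - 104 = \left(-2058 + 46 \left(11 + 46^{2} + 12 \cdot 46\right)\right) - 104 = \left(-2058 + 46 \left(11 + 2116 + 552\right)\right) - 104 = \left(-2058 + 46 \cdot 2679\right) - 104 = \left(-2058 + 123234\right) - 104 = 121176 - 104 = 121072$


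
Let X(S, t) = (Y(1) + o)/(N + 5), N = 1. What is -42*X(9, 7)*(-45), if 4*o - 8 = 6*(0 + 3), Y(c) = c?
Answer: 4725/2 ≈ 2362.5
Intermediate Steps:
o = 13/2 (o = 2 + (6*(0 + 3))/4 = 2 + (6*3)/4 = 2 + (1/4)*18 = 2 + 9/2 = 13/2 ≈ 6.5000)
X(S, t) = 5/4 (X(S, t) = (1 + 13/2)/(1 + 5) = (15/2)/6 = (15/2)*(1/6) = 5/4)
-42*X(9, 7)*(-45) = -42*5/4*(-45) = -105/2*(-45) = 4725/2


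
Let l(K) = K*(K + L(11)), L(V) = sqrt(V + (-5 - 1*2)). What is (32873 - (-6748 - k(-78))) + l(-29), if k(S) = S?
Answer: 40326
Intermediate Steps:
L(V) = sqrt(-7 + V) (L(V) = sqrt(V + (-5 - 2)) = sqrt(V - 7) = sqrt(-7 + V))
l(K) = K*(2 + K) (l(K) = K*(K + sqrt(-7 + 11)) = K*(K + sqrt(4)) = K*(K + 2) = K*(2 + K))
(32873 - (-6748 - k(-78))) + l(-29) = (32873 - (-6748 - 1*(-78))) - 29*(2 - 29) = (32873 - (-6748 + 78)) - 29*(-27) = (32873 - 1*(-6670)) + 783 = (32873 + 6670) + 783 = 39543 + 783 = 40326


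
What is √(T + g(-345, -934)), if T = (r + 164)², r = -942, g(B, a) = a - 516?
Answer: √603834 ≈ 777.07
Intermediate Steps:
g(B, a) = -516 + a
T = 605284 (T = (-942 + 164)² = (-778)² = 605284)
√(T + g(-345, -934)) = √(605284 + (-516 - 934)) = √(605284 - 1450) = √603834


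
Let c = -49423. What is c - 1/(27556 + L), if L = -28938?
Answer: -68302585/1382 ≈ -49423.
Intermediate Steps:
c - 1/(27556 + L) = -49423 - 1/(27556 - 28938) = -49423 - 1/(-1382) = -49423 - 1*(-1/1382) = -49423 + 1/1382 = -68302585/1382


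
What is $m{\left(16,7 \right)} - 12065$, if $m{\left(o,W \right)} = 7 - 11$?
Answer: $-12069$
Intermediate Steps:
$m{\left(o,W \right)} = -4$ ($m{\left(o,W \right)} = 7 - 11 = -4$)
$m{\left(16,7 \right)} - 12065 = -4 - 12065 = -12069$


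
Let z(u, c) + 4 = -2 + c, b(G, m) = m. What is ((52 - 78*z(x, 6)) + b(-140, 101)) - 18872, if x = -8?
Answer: -18719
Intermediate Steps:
z(u, c) = -6 + c (z(u, c) = -4 + (-2 + c) = -6 + c)
((52 - 78*z(x, 6)) + b(-140, 101)) - 18872 = ((52 - 78*(-6 + 6)) + 101) - 18872 = ((52 - 78*0) + 101) - 18872 = ((52 + 0) + 101) - 18872 = (52 + 101) - 18872 = 153 - 18872 = -18719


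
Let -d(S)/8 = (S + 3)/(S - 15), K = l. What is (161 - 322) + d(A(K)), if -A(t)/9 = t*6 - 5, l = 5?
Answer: -842/5 ≈ -168.40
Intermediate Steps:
K = 5
A(t) = 45 - 54*t (A(t) = -9*(t*6 - 5) = -9*(6*t - 5) = -9*(-5 + 6*t) = 45 - 54*t)
d(S) = -8*(3 + S)/(-15 + S) (d(S) = -8*(S + 3)/(S - 15) = -8*(3 + S)/(-15 + S))
(161 - 322) + d(A(K)) = (161 - 322) + 8*(-3 - (45 - 54*5))/(-15 + (45 - 54*5)) = -161 + 8*(-3 - (45 - 270))/(-15 + (45 - 270)) = -161 + 8*(-3 - 1*(-225))/(-15 - 225) = -161 + 8*(-3 + 225)/(-240) = -161 + 8*(-1/240)*222 = -161 - 37/5 = -842/5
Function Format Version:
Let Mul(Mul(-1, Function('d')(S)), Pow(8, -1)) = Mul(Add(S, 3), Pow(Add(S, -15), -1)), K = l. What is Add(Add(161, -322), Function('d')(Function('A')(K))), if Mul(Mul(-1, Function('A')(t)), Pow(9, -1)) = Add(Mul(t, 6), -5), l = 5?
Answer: Rational(-842, 5) ≈ -168.40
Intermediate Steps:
K = 5
Function('A')(t) = Add(45, Mul(-54, t)) (Function('A')(t) = Mul(-9, Add(Mul(t, 6), -5)) = Mul(-9, Add(Mul(6, t), -5)) = Mul(-9, Add(-5, Mul(6, t))) = Add(45, Mul(-54, t)))
Function('d')(S) = Mul(-8, Pow(Add(-15, S), -1), Add(3, S)) (Function('d')(S) = Mul(-8, Mul(Add(S, 3), Pow(Add(S, -15), -1))) = Mul(-8, Mul(Add(3, S), Pow(Add(-15, S), -1))) = Mul(-8, Mul(Pow(Add(-15, S), -1), Add(3, S))) = Mul(-8, Pow(Add(-15, S), -1), Add(3, S)))
Add(Add(161, -322), Function('d')(Function('A')(K))) = Add(Add(161, -322), Mul(8, Pow(Add(-15, Add(45, Mul(-54, 5))), -1), Add(-3, Mul(-1, Add(45, Mul(-54, 5)))))) = Add(-161, Mul(8, Pow(Add(-15, Add(45, -270)), -1), Add(-3, Mul(-1, Add(45, -270))))) = Add(-161, Mul(8, Pow(Add(-15, -225), -1), Add(-3, Mul(-1, -225)))) = Add(-161, Mul(8, Pow(-240, -1), Add(-3, 225))) = Add(-161, Mul(8, Rational(-1, 240), 222)) = Add(-161, Rational(-37, 5)) = Rational(-842, 5)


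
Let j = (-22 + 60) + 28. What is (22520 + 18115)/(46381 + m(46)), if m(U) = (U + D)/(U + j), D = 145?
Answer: 505680/577207 ≈ 0.87608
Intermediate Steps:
j = 66 (j = 38 + 28 = 66)
m(U) = (145 + U)/(66 + U) (m(U) = (U + 145)/(U + 66) = (145 + U)/(66 + U))
(22520 + 18115)/(46381 + m(46)) = (22520 + 18115)/(46381 + (145 + 46)/(66 + 46)) = 40635/(46381 + 191/112) = 40635/(5194863/112) = 40635*(112/5194863) = 505680/577207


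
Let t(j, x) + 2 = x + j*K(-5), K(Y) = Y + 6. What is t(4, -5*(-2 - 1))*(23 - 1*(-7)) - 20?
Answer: 490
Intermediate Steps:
K(Y) = 6 + Y
t(j, x) = -2 + j + x (t(j, x) = -2 + (x + j*(6 - 5)) = -2 + (x + j*1) = -2 + (x + j) = -2 + (j + x) = -2 + j + x)
t(4, -5*(-2 - 1))*(23 - 1*(-7)) - 20 = (-2 + 4 - 5*(-2 - 1))*(23 - 1*(-7)) - 20 = (-2 + 4 - 5*(-3))*(23 + 7) - 20 = (-2 + 4 + 15)*30 - 20 = 17*30 - 20 = 510 - 20 = 490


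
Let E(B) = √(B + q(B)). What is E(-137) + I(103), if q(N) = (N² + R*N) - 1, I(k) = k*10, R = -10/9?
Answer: 1030 + √169049/3 ≈ 1167.1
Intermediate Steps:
R = -10/9 (R = -10*⅑ = -10/9 ≈ -1.1111)
I(k) = 10*k
q(N) = -1 + N² - 10*N/9 (q(N) = (N² - 10*N/9) - 1 = -1 + N² - 10*N/9)
E(B) = √(-1 + B² - B/9) (E(B) = √(B + (-1 + B² - 10*B/9)) = √(-1 + B² - B/9))
E(-137) + I(103) = √(-9 - 1*(-137) + 9*(-137)²)/3 + 10*103 = √(-9 + 137 + 9*18769)/3 + 1030 = √(-9 + 137 + 168921)/3 + 1030 = √169049/3 + 1030 = 1030 + √169049/3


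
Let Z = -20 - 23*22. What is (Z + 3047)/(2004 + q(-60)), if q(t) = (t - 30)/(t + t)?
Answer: 10084/8019 ≈ 1.2575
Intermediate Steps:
q(t) = (-30 + t)/(2*t) (q(t) = (-30 + t)/((2*t)) = (-30 + t)*(1/(2*t)) = (-30 + t)/(2*t))
Z = -526 (Z = -20 - 506 = -526)
(Z + 3047)/(2004 + q(-60)) = (-526 + 3047)/(2004 + (½)*(-30 - 60)/(-60)) = 2521/(2004 + (½)*(-1/60)*(-90)) = 2521/(2004 + ¾) = 2521/(8019/4) = 2521*(4/8019) = 10084/8019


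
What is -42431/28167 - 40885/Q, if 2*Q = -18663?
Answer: 167925093/58408969 ≈ 2.8750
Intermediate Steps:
Q = -18663/2 (Q = (½)*(-18663) = -18663/2 ≈ -9331.5)
-42431/28167 - 40885/Q = -42431/28167 - 40885/(-18663/2) = -42431*1/28167 - 40885*(-2/18663) = -42431/28167 + 81770/18663 = 167925093/58408969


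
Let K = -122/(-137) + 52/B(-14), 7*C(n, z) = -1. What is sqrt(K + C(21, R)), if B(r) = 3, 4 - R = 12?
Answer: sqrt(149658663)/2877 ≈ 4.2522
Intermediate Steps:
R = -8 (R = 4 - 1*12 = 4 - 12 = -8)
C(n, z) = -1/7 (C(n, z) = (1/7)*(-1) = -1/7)
K = 7490/411 (K = -122/(-137) + 52/3 = -122*(-1/137) + 52*(1/3) = 122/137 + 52/3 = 7490/411 ≈ 18.224)
sqrt(K + C(21, R)) = sqrt(7490/411 - 1/7) = sqrt(52019/2877) = sqrt(149658663)/2877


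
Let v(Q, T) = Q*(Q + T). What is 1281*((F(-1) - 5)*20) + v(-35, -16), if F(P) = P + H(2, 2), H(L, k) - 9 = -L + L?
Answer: 78645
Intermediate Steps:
H(L, k) = 9 (H(L, k) = 9 + (-L + L) = 9 + 0 = 9)
F(P) = 9 + P (F(P) = P + 9 = 9 + P)
1281*((F(-1) - 5)*20) + v(-35, -16) = 1281*(((9 - 1) - 5)*20) - 35*(-35 - 16) = 1281*((8 - 5)*20) - 35*(-51) = 1281*(3*20) + 1785 = 1281*60 + 1785 = 76860 + 1785 = 78645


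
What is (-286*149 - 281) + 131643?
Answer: 88748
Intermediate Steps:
(-286*149 - 281) + 131643 = (-42614 - 281) + 131643 = -42895 + 131643 = 88748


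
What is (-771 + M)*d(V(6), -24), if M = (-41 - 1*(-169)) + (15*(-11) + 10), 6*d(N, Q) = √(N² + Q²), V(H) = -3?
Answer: -399*√65 ≈ -3216.8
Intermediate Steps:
d(N, Q) = √(N² + Q²)/6
M = -27 (M = (-41 + 169) + (-165 + 10) = 128 - 155 = -27)
(-771 + M)*d(V(6), -24) = (-771 - 27)*(√((-3)² + (-24)²)/6) = -133*√(9 + 576) = -133*√585 = -133*3*√65 = -399*√65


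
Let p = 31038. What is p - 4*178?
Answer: 30326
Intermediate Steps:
p - 4*178 = 31038 - 4*178 = 31038 - 1*712 = 31038 - 712 = 30326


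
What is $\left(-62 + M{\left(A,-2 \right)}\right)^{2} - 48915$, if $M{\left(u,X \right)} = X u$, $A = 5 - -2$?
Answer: $-43139$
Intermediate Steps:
$A = 7$ ($A = 5 + 2 = 7$)
$\left(-62 + M{\left(A,-2 \right)}\right)^{2} - 48915 = \left(-62 - 14\right)^{2} - 48915 = \left(-76\right)^{2} - 48915 = 5776 - 48915 = -43139$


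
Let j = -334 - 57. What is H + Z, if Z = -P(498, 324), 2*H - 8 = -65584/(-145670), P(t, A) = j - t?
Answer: 65058051/72835 ≈ 893.22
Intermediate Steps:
j = -391
P(t, A) = -391 - t
H = 307736/72835 (H = 4 + (-65584/(-145670))/2 = 4 + (-65584*(-1/145670))/2 = 4 + (1/2)*(32792/72835) = 4 + 16396/72835 = 307736/72835 ≈ 4.2251)
Z = 889 (Z = -(-391 - 1*498) = -(-391 - 498) = -1*(-889) = 889)
H + Z = 307736/72835 + 889 = 65058051/72835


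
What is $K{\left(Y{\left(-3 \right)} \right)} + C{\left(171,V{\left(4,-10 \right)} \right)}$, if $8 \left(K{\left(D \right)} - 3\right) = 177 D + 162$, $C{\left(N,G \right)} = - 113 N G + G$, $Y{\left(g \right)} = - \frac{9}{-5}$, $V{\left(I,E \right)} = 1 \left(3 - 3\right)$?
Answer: $\frac{2523}{40} \approx 63.075$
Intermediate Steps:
$V{\left(I,E \right)} = 0$ ($V{\left(I,E \right)} = 1 \cdot 0 = 0$)
$Y{\left(g \right)} = \frac{9}{5}$ ($Y{\left(g \right)} = \left(-9\right) \left(- \frac{1}{5}\right) = \frac{9}{5}$)
$C{\left(N,G \right)} = G - 113 G N$ ($C{\left(N,G \right)} = - 113 G N + G = G - 113 G N$)
$K{\left(D \right)} = \frac{93}{4} + \frac{177 D}{8}$ ($K{\left(D \right)} = 3 + \frac{177 D + 162}{8} = 3 + \frac{162 + 177 D}{8} = 3 + \left(\frac{81}{4} + \frac{177 D}{8}\right) = \frac{93}{4} + \frac{177 D}{8}$)
$K{\left(Y{\left(-3 \right)} \right)} + C{\left(171,V{\left(4,-10 \right)} \right)} = \left(\frac{93}{4} + \frac{177}{8} \cdot \frac{9}{5}\right) + 0 \left(1 - 19323\right) = \left(\frac{93}{4} + \frac{1593}{40}\right) + 0 \left(1 - 19323\right) = \frac{2523}{40} + 0 \left(-19322\right) = \frac{2523}{40} + 0 = \frac{2523}{40}$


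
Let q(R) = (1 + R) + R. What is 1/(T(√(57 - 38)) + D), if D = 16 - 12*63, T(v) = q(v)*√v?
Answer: 1/(-740 + 19^(¼) + 2*19^(¾)) ≈ -0.0013894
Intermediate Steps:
q(R) = 1 + 2*R
T(v) = √v*(1 + 2*v) (T(v) = (1 + 2*v)*√v = √v*(1 + 2*v))
D = -740 (D = 16 - 756 = -740)
1/(T(√(57 - 38)) + D) = 1/(√(√(57 - 38))*(1 + 2*√(57 - 38)) - 740) = 1/(√(√19)*(1 + 2*√19) - 740) = 1/(19^(¼)*(1 + 2*√19) - 740) = 1/(-740 + 19^(¼)*(1 + 2*√19))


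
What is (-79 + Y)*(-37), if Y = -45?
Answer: 4588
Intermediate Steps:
(-79 + Y)*(-37) = (-79 - 45)*(-37) = -124*(-37) = 4588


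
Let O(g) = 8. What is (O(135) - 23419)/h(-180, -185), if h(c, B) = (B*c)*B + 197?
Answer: 23411/6160303 ≈ 0.0038003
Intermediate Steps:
h(c, B) = 197 + c*B² (h(c, B) = c*B² + 197 = 197 + c*B²)
(O(135) - 23419)/h(-180, -185) = (8 - 23419)/(197 - 180*(-185)²) = -23411/(197 - 180*34225) = -23411/(197 - 6160500) = -23411/(-6160303) = -23411*(-1/6160303) = 23411/6160303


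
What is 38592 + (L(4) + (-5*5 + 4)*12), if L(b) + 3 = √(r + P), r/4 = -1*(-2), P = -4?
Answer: 38339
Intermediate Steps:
r = 8 (r = 4*(-1*(-2)) = 4*2 = 8)
L(b) = -1 (L(b) = -3 + √(8 - 4) = -3 + √4 = -3 + 2 = -1)
38592 + (L(4) + (-5*5 + 4)*12) = 38592 + (-1 + (-5*5 + 4)*12) = 38592 + (-1 + (-25 + 4)*12) = 38592 + (-1 - 21*12) = 38592 + (-1 - 252) = 38592 - 253 = 38339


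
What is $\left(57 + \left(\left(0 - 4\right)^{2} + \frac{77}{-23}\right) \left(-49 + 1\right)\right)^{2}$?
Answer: $\frac{160199649}{529} \approx 3.0284 \cdot 10^{5}$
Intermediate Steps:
$\left(57 + \left(\left(0 - 4\right)^{2} + \frac{77}{-23}\right) \left(-49 + 1\right)\right)^{2} = \left(57 + \left(\left(-4\right)^{2} + 77 \left(- \frac{1}{23}\right)\right) \left(-48\right)\right)^{2} = \left(57 + \left(16 - \frac{77}{23}\right) \left(-48\right)\right)^{2} = \left(57 + \frac{291}{23} \left(-48\right)\right)^{2} = \left(57 - \frac{13968}{23}\right)^{2} = \left(- \frac{12657}{23}\right)^{2} = \frac{160199649}{529}$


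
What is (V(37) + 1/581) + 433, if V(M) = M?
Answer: 273071/581 ≈ 470.00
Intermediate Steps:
(V(37) + 1/581) + 433 = (37 + 1/581) + 433 = 21498/581 + 433 = 273071/581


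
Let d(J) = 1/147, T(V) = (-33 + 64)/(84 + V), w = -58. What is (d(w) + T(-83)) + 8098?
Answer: 1194964/147 ≈ 8129.0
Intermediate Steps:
T(V) = 31/(84 + V)
d(J) = 1/147
(d(w) + T(-83)) + 8098 = (1/147 + 31/(84 - 83)) + 8098 = (1/147 + 31/1) + 8098 = (1/147 + 31*1) + 8098 = (1/147 + 31) + 8098 = 4558/147 + 8098 = 1194964/147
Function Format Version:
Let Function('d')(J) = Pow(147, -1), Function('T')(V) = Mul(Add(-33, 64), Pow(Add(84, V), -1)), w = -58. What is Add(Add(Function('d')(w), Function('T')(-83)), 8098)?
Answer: Rational(1194964, 147) ≈ 8129.0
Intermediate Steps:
Function('T')(V) = Mul(31, Pow(Add(84, V), -1))
Function('d')(J) = Rational(1, 147)
Add(Add(Function('d')(w), Function('T')(-83)), 8098) = Add(Add(Rational(1, 147), Mul(31, Pow(Add(84, -83), -1))), 8098) = Add(Add(Rational(1, 147), Mul(31, Pow(1, -1))), 8098) = Add(Add(Rational(1, 147), Mul(31, 1)), 8098) = Add(Add(Rational(1, 147), 31), 8098) = Add(Rational(4558, 147), 8098) = Rational(1194964, 147)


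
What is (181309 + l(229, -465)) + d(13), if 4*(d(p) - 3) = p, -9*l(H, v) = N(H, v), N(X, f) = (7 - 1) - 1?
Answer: 6527329/36 ≈ 1.8131e+5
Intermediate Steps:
N(X, f) = 5 (N(X, f) = 6 - 1 = 5)
l(H, v) = -5/9 (l(H, v) = -⅑*5 = -5/9)
d(p) = 3 + p/4
(181309 + l(229, -465)) + d(13) = (181309 - 5/9) + (3 + (¼)*13) = 1631776/9 + (3 + 13/4) = 1631776/9 + 25/4 = 6527329/36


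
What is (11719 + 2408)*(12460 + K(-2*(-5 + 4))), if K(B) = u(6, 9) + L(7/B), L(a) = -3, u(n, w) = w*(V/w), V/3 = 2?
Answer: 176064801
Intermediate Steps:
V = 6 (V = 3*2 = 6)
u(n, w) = 6 (u(n, w) = w*(6/w) = 6)
K(B) = 3 (K(B) = 6 - 3 = 3)
(11719 + 2408)*(12460 + K(-2*(-5 + 4))) = (11719 + 2408)*(12460 + 3) = 14127*12463 = 176064801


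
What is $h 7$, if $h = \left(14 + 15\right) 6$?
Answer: $1218$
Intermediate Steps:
$h = 174$ ($h = 29 \cdot 6 = 174$)
$h 7 = 174 \cdot 7 = 1218$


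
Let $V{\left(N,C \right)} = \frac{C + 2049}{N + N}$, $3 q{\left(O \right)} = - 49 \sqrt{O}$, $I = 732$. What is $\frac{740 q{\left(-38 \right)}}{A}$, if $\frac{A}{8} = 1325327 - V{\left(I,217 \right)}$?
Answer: $- \frac{1105930 i \sqrt{38}}{970138231} \approx - 0.0070273 i$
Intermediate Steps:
$q{\left(O \right)} = - \frac{49 \sqrt{O}}{3}$ ($q{\left(O \right)} = \frac{\left(-49\right) \sqrt{O}}{3} = - \frac{49 \sqrt{O}}{3}$)
$V{\left(N,C \right)} = \frac{2049 + C}{2 N}$
$A = \frac{1940276462}{183}$ ($A = 8 \left(1325327 - \frac{2049 + 217}{2 \cdot 732}\right) = 8 \left(1325327 - \frac{1}{2} \cdot \frac{1}{732} \cdot 2266\right) = 8 \left(1325327 - \frac{1133}{732}\right) = 8 \cdot \frac{970138231}{732} = \frac{1940276462}{183} \approx 1.0603 \cdot 10^{7}$)
$\frac{740 q{\left(-38 \right)}}{A} = \frac{740 \left(- \frac{49 \sqrt{-38}}{3}\right)}{\frac{1940276462}{183}} = 740 \left(- \frac{49 i \sqrt{38}}{3}\right) \frac{183}{1940276462} = - \frac{36260 i \sqrt{38}}{3} \cdot \frac{183}{1940276462} = - \frac{1105930 i \sqrt{38}}{970138231}$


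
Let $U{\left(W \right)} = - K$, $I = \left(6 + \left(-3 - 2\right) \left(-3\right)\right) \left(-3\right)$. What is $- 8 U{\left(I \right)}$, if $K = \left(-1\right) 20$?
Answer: $-160$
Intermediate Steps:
$K = -20$
$I = -63$ ($I = \left(6 - -15\right) \left(-3\right) = \left(6 + 15\right) \left(-3\right) = 21 \left(-3\right) = -63$)
$U{\left(W \right)} = 20$ ($U{\left(W \right)} = \left(-1\right) \left(-20\right) = 20$)
$- 8 U{\left(I \right)} = \left(-8\right) 20 = -160$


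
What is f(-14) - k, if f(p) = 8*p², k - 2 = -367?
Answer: 1933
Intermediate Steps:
k = -365 (k = 2 - 367 = -365)
f(-14) - k = 8*(-14)² - 1*(-365) = 8*196 + 365 = 1568 + 365 = 1933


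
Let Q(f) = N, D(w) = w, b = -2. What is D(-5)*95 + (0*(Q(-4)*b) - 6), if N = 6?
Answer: -481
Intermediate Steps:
Q(f) = 6
D(-5)*95 + (0*(Q(-4)*b) - 6) = -5*95 + (0*(6*(-2)) - 6) = -475 + (0*(-12) - 6) = -475 + (0 - 6) = -475 - 6 = -481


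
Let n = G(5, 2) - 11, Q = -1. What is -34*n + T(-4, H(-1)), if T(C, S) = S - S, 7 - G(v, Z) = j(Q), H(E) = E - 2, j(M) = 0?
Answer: 136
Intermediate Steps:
H(E) = -2 + E
G(v, Z) = 7 (G(v, Z) = 7 - 1*0 = 7 + 0 = 7)
T(C, S) = 0
n = -4 (n = 7 - 11 = -4)
-34*n + T(-4, H(-1)) = -34*(-4) + 0 = 136 + 0 = 136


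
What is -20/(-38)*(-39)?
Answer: -390/19 ≈ -20.526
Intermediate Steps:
-20/(-38)*(-39) = -20*(-1/38)*(-39) = (10/19)*(-39) = -390/19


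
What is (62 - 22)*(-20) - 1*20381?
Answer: -21181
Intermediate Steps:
(62 - 22)*(-20) - 1*20381 = 40*(-20) - 20381 = -800 - 20381 = -21181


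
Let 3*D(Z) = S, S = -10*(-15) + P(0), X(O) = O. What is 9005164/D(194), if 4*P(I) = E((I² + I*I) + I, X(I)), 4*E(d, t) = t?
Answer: 4502582/25 ≈ 1.8010e+5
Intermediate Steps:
E(d, t) = t/4
P(I) = I/16 (P(I) = (I/4)/4 = I/16)
S = 150 (S = -10*(-15) + (1/16)*0 = 150 + 0 = 150)
D(Z) = 50 (D(Z) = (⅓)*150 = 50)
9005164/D(194) = 9005164/50 = 9005164*(1/50) = 4502582/25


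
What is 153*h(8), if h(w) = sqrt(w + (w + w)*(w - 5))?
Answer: 306*sqrt(14) ≈ 1144.9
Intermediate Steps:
h(w) = sqrt(w + 2*w*(-5 + w)) (h(w) = sqrt(w + (2*w)*(-5 + w)) = sqrt(w + 2*w*(-5 + w)))
153*h(8) = 153*sqrt(8*(-9 + 2*8)) = 153*sqrt(8*(-9 + 16)) = 153*sqrt(8*7) = 153*sqrt(56) = 153*(2*sqrt(14)) = 306*sqrt(14)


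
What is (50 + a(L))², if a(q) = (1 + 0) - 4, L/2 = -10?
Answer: 2209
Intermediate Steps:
L = -20 (L = 2*(-10) = -20)
a(q) = -3 (a(q) = 1 - 4 = -3)
(50 + a(L))² = (50 - 3)² = 47² = 2209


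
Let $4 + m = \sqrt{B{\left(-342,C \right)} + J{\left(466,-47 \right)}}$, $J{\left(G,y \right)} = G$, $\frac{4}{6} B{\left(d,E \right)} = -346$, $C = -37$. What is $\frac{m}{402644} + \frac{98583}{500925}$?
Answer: $\frac{3307654146}{16807870475} + \frac{i \sqrt{53}}{402644} \approx 0.19679 + 1.8081 \cdot 10^{-5} i$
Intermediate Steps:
$B{\left(d,E \right)} = -519$ ($B{\left(d,E \right)} = \frac{3}{2} \left(-346\right) = -519$)
$m = -4 + i \sqrt{53}$ ($m = -4 + \sqrt{-519 + 466} = -4 + \sqrt{-53} = -4 + i \sqrt{53} \approx -4.0 + 7.2801 i$)
$\frac{m}{402644} + \frac{98583}{500925} = \frac{-4 + i \sqrt{53}}{402644} + \frac{98583}{500925} = \left(-4 + i \sqrt{53}\right) \frac{1}{402644} + 98583 \cdot \frac{1}{500925} = \left(- \frac{1}{100661} + \frac{i \sqrt{53}}{402644}\right) + \frac{32861}{166975} = \frac{3307654146}{16807870475} + \frac{i \sqrt{53}}{402644}$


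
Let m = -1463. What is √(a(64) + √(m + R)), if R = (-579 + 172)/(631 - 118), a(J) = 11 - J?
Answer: √(-172197 + 209*I*√353742)/57 ≈ 2.4866 + 7.6931*I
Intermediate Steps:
R = -407/513 ≈ -0.79337
√(a(64) + √(m + R)) = √((11 - 1*64) + √(-1463 - 407/513)) = √((11 - 64) + √(-750926/513)) = √(-53 + 11*I*√353742/171)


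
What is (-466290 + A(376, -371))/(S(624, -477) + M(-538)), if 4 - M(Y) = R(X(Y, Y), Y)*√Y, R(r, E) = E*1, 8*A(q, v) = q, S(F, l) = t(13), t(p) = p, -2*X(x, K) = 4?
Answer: -7926131/155721161 + 250838734*I*√538/155721161 ≈ -0.0509 + 37.363*I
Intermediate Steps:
X(x, K) = -2 (X(x, K) = -½*4 = -2)
S(F, l) = 13
A(q, v) = q/8
R(r, E) = E
M(Y) = 4 - Y^(3/2) (M(Y) = 4 - Y*√Y = 4 - Y^(3/2))
(-466290 + A(376, -371))/(S(624, -477) + M(-538)) = (-466290 + (⅛)*376)/(13 + (4 - (-538)^(3/2))) = (-466290 + 47)/(13 + (4 - (-538)*I*√538)) = -466243/(13 + (4 + 538*I*√538)) = -466243/(17 + 538*I*√538)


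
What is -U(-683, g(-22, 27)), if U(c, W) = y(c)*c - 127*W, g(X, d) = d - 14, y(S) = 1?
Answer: 2334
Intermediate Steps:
g(X, d) = -14 + d
U(c, W) = c - 127*W (U(c, W) = 1*c - 127*W = c - 127*W)
-U(-683, g(-22, 27)) = -(-683 - 127*(-14 + 27)) = -(-683 - 127*13) = -(-683 - 1651) = -1*(-2334) = 2334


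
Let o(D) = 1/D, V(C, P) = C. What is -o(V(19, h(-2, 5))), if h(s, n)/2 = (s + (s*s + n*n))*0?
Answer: -1/19 ≈ -0.052632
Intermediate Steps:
h(s, n) = 0 (h(s, n) = 2*((s + (s*s + n*n))*0) = 2*((s + (s² + n²))*0) = 2*((s + (n² + s²))*0) = 2*((s + n² + s²)*0) = 2*0 = 0)
-o(V(19, h(-2, 5))) = -1/19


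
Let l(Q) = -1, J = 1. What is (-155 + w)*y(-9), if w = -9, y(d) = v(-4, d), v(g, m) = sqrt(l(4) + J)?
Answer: 0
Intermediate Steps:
v(g, m) = 0 (v(g, m) = sqrt(-1 + 1) = sqrt(0) = 0)
y(d) = 0
(-155 + w)*y(-9) = (-155 - 9)*0 = -164*0 = 0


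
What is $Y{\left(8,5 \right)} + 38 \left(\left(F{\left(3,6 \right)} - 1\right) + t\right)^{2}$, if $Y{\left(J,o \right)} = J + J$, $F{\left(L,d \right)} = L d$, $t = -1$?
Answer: $9744$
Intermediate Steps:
$Y{\left(J,o \right)} = 2 J$
$Y{\left(8,5 \right)} + 38 \left(\left(F{\left(3,6 \right)} - 1\right) + t\right)^{2} = 2 \cdot 8 + 38 \left(\left(3 \cdot 6 - 1\right) - 1\right)^{2} = 16 + 38 \left(\left(18 - 1\right) - 1\right)^{2} = 16 + 38 \left(17 - 1\right)^{2} = 16 + 38 \cdot 16^{2} = 16 + 38 \cdot 256 = 16 + 9728 = 9744$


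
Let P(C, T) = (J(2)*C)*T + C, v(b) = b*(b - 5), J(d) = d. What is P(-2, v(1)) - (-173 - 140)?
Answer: 327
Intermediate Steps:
v(b) = b*(-5 + b)
P(C, T) = C + 2*C*T (P(C, T) = (2*C)*T + C = 2*C*T + C = C + 2*C*T)
P(-2, v(1)) - (-173 - 140) = -2*(1 + 2*(1*(-5 + 1))) - (-173 - 140) = -2*(1 + 2*(1*(-4))) - 1*(-313) = -2*(1 + 2*(-4)) + 313 = -2*(1 - 8) + 313 = -2*(-7) + 313 = 14 + 313 = 327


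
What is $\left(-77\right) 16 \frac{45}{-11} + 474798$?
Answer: $479838$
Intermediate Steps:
$\left(-77\right) 16 \frac{45}{-11} + 474798 = - 1232 \cdot 45 \left(- \frac{1}{11}\right) + 474798 = \left(-1232\right) \left(- \frac{45}{11}\right) + 474798 = 5040 + 474798 = 479838$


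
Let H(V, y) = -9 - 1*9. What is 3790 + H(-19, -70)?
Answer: 3772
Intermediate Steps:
H(V, y) = -18 (H(V, y) = -9 - 9 = -18)
3790 + H(-19, -70) = 3790 - 18 = 3772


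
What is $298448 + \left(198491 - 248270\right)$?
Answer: $248669$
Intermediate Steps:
$298448 + \left(198491 - 248270\right) = 298448 - 49779 = 248669$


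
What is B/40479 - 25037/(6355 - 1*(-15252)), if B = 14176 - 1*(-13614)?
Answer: -413014193/874629753 ≈ -0.47222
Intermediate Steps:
B = 27790 (B = 14176 + 13614 = 27790)
B/40479 - 25037/(6355 - 1*(-15252)) = 27790/40479 - 25037/(6355 - 1*(-15252)) = 27790*(1/40479) - 25037/(6355 + 15252) = 27790/40479 - 25037/21607 = -413014193/874629753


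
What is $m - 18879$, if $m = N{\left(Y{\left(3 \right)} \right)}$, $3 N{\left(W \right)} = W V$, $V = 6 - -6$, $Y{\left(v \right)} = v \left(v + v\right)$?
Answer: $-18807$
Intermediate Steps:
$Y{\left(v \right)} = 2 v^{2}$ ($Y{\left(v \right)} = v 2 v = 2 v^{2}$)
$V = 12$ ($V = 6 + 6 = 12$)
$N{\left(W \right)} = 4 W$ ($N{\left(W \right)} = \frac{W 12}{3} = \frac{12 W}{3} = 4 W$)
$m = 72$ ($m = 4 \cdot 2 \cdot 3^{2} = 4 \cdot 2 \cdot 9 = 4 \cdot 18 = 72$)
$m - 18879 = 72 - 18879 = -18807$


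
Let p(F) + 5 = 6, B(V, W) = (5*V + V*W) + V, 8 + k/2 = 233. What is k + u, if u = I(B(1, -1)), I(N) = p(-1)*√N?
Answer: 450 + √5 ≈ 452.24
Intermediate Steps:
k = 450 (k = -16 + 2*233 = -16 + 466 = 450)
B(V, W) = 6*V + V*W
p(F) = 1 (p(F) = -5 + 6 = 1)
I(N) = √N (I(N) = 1*√N = √N)
u = √5 (u = √(1*(6 - 1)) = √(1*5) = √5 ≈ 2.2361)
k + u = 450 + √5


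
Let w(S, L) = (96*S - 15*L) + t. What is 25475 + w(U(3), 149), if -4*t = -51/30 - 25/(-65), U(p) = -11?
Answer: 11535851/520 ≈ 22184.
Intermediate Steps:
t = 171/520 (t = -(-51/30 - 25/(-65))/4 = -(-51*1/30 - 25*(-1/65))/4 = -(-17/10 + 5/13)/4 = -¼*(-171/130) = 171/520 ≈ 0.32885)
w(S, L) = 171/520 - 15*L + 96*S (w(S, L) = (96*S - 15*L) + 171/520 = (-15*L + 96*S) + 171/520 = 171/520 - 15*L + 96*S)
25475 + w(U(3), 149) = 25475 + (171/520 - 15*149 + 96*(-11)) = 25475 + (171/520 - 2235 - 1056) = 25475 - 1711149/520 = 11535851/520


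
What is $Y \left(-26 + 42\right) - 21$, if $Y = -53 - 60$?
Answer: $-1829$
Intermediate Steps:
$Y = -113$ ($Y = -53 - 60 = -113$)
$Y \left(-26 + 42\right) - 21 = - 113 \left(-26 + 42\right) - 21 = \left(-113\right) 16 - 21 = -1808 - 21 = -1829$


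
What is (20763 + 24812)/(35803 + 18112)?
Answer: 9115/10783 ≈ 0.84531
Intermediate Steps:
(20763 + 24812)/(35803 + 18112) = 45575/53915 = 45575*(1/53915) = 9115/10783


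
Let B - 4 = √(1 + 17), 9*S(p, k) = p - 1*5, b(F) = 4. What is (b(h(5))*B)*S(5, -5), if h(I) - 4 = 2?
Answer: 0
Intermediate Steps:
h(I) = 6 (h(I) = 4 + 2 = 6)
S(p, k) = -5/9 + p/9 (S(p, k) = (p - 1*5)/9 = (p - 5)/9 = (-5 + p)/9 = -5/9 + p/9)
B = 4 + 3*√2 (B = 4 + √(1 + 17) = 4 + √18 = 4 + 3*√2 ≈ 8.2426)
(b(h(5))*B)*S(5, -5) = (4*(4 + 3*√2))*(-5/9 + (⅑)*5) = (16 + 12*√2)*(-5/9 + 5/9) = (16 + 12*√2)*0 = 0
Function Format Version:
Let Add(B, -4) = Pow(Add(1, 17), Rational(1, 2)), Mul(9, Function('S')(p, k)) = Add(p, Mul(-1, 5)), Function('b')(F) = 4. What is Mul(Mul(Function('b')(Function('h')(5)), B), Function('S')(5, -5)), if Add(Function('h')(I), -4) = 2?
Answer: 0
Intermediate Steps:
Function('h')(I) = 6 (Function('h')(I) = Add(4, 2) = 6)
Function('S')(p, k) = Add(Rational(-5, 9), Mul(Rational(1, 9), p)) (Function('S')(p, k) = Mul(Rational(1, 9), Add(p, Mul(-1, 5))) = Mul(Rational(1, 9), Add(p, -5)) = Mul(Rational(1, 9), Add(-5, p)) = Add(Rational(-5, 9), Mul(Rational(1, 9), p)))
B = Add(4, Mul(3, Pow(2, Rational(1, 2)))) (B = Add(4, Pow(Add(1, 17), Rational(1, 2))) = Add(4, Pow(18, Rational(1, 2))) = Add(4, Mul(3, Pow(2, Rational(1, 2)))) ≈ 8.2426)
Mul(Mul(Function('b')(Function('h')(5)), B), Function('S')(5, -5)) = Mul(Mul(4, Add(4, Mul(3, Pow(2, Rational(1, 2))))), Add(Rational(-5, 9), Mul(Rational(1, 9), 5))) = Mul(Add(16, Mul(12, Pow(2, Rational(1, 2)))), Add(Rational(-5, 9), Rational(5, 9))) = Mul(Add(16, Mul(12, Pow(2, Rational(1, 2)))), 0) = 0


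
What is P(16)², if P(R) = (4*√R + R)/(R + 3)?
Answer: 1024/361 ≈ 2.8366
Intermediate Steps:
P(R) = (R + 4*√R)/(3 + R)
P(16)² = ((16 + 4*√16)/(3 + 16))² = ((16 + 4*4)/19)² = ((16 + 16)/19)² = ((1/19)*32)² = (32/19)² = 1024/361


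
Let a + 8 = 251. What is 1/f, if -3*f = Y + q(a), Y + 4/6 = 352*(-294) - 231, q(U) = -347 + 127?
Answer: 9/311819 ≈ 2.8863e-5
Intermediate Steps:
a = 243 (a = -8 + 251 = 243)
q(U) = -220
Y = -311159/3 (Y = -2/3 + (352*(-294) - 231) = -2/3 + (-103488 - 231) = -2/3 - 103719 = -311159/3 ≈ -1.0372e+5)
f = 311819/9 (f = -(-311159/3 - 220)/3 = -1/3*(-311819/3) = 311819/9 ≈ 34647.)
1/f = 1/(311819/9) = 9/311819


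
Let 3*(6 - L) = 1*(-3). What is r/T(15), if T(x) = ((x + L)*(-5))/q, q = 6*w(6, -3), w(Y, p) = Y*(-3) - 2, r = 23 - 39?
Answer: -192/11 ≈ -17.455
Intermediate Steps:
r = -16
L = 7 (L = 6 - (-3)/3 = 6 - ⅓*(-3) = 6 + 1 = 7)
w(Y, p) = -2 - 3*Y (w(Y, p) = -3*Y - 2 = -2 - 3*Y)
q = -120 (q = 6*(-2 - 3*6) = 6*(-2 - 18) = 6*(-20) = -120)
T(x) = 7/24 + x/24 (T(x) = ((x + 7)*(-5))/(-120) = ((7 + x)*(-5))*(-1/120) = (-35 - 5*x)*(-1/120) = 7/24 + x/24)
r/T(15) = -16/(7/24 + (1/24)*15) = -16/(7/24 + 5/8) = -16/11/12 = -16*12/11 = -192/11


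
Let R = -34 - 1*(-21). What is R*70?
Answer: -910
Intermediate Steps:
R = -13 (R = -34 + 21 = -13)
R*70 = -13*70 = -910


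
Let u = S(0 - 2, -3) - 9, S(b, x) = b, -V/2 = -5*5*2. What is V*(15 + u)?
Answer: 400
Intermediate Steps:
V = 100 (V = -2*(-5*5)*2 = -(-50)*2 = -2*(-50) = 100)
u = -11 (u = (0 - 2) - 9 = -2 - 9 = -11)
V*(15 + u) = 100*(15 - 11) = 100*4 = 400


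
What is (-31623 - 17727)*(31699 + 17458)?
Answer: -2425897950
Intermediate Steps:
(-31623 - 17727)*(31699 + 17458) = -49350*49157 = -2425897950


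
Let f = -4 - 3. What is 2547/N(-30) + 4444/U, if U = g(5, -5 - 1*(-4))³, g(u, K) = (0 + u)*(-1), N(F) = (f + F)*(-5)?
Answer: -100753/4625 ≈ -21.784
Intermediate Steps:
f = -7
N(F) = 35 - 5*F (N(F) = (-7 + F)*(-5) = 35 - 5*F)
g(u, K) = -u (g(u, K) = u*(-1) = -u)
U = -125 (U = (-1*5)³ = (-5)³ = -125)
2547/N(-30) + 4444/U = 2547/(35 - 5*(-30)) + 4444/(-125) = 2547/(35 + 150) + 4444*(-1/125) = 2547/185 - 4444/125 = -100753/4625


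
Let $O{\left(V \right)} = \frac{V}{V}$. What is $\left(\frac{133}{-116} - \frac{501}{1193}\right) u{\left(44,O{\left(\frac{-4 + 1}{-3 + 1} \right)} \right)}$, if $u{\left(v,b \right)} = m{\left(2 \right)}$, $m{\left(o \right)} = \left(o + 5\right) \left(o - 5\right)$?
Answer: $\frac{4552485}{138388} \approx 32.897$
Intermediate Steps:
$O{\left(V \right)} = 1$
$m{\left(o \right)} = \left(-5 + o\right) \left(5 + o\right)$ ($m{\left(o \right)} = \left(5 + o\right) \left(-5 + o\right) = \left(-5 + o\right) \left(5 + o\right)$)
$u{\left(v,b \right)} = -21$ ($u{\left(v,b \right)} = -25 + 2^{2} = -25 + 4 = -21$)
$\left(\frac{133}{-116} - \frac{501}{1193}\right) u{\left(44,O{\left(\frac{-4 + 1}{-3 + 1} \right)} \right)} = \left(\frac{133}{-116} - \frac{501}{1193}\right) \left(-21\right) = \left(133 \left(- \frac{1}{116}\right) - \frac{501}{1193}\right) \left(-21\right) = \left(- \frac{133}{116} - \frac{501}{1193}\right) \left(-21\right) = \left(- \frac{216785}{138388}\right) \left(-21\right) = \frac{4552485}{138388}$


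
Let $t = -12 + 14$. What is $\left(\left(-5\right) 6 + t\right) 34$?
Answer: $-952$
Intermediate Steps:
$t = 2$
$\left(\left(-5\right) 6 + t\right) 34 = \left(\left(-5\right) 6 + 2\right) 34 = \left(-30 + 2\right) 34 = \left(-28\right) 34 = -952$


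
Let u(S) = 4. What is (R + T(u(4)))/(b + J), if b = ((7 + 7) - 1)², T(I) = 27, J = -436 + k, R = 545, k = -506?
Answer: -572/773 ≈ -0.73997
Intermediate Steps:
J = -942 (J = -436 - 506 = -942)
b = 169 (b = (14 - 1)² = 13² = 169)
(R + T(u(4)))/(b + J) = (545 + 27)/(169 - 942) = 572/(-773) = -1/773*572 = -572/773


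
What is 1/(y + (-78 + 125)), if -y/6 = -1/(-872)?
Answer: 436/20489 ≈ 0.021280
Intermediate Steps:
y = -3/436 (y = -(-6)/(-872) = -(-6)*(-1)/872 = -6*1/872 = -3/436 ≈ -0.0068807)
1/(y + (-78 + 125)) = 1/(-3/436 + (-78 + 125)) = 1/(-3/436 + 47) = 1/(20489/436) = 436/20489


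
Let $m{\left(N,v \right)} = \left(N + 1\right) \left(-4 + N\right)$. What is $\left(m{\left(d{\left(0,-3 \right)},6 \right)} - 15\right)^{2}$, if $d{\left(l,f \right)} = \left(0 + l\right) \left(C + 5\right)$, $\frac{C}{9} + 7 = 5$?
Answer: $361$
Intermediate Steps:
$C = -18$ ($C = -63 + 9 \cdot 5 = -63 + 45 = -18$)
$d{\left(l,f \right)} = - 13 l$ ($d{\left(l,f \right)} = \left(0 + l\right) \left(-18 + 5\right) = l \left(-13\right) = - 13 l$)
$m{\left(N,v \right)} = \left(1 + N\right) \left(-4 + N\right)$
$\left(m{\left(d{\left(0,-3 \right)},6 \right)} - 15\right)^{2} = \left(\left(-4 + \left(\left(-13\right) 0\right)^{2} - 3 \left(\left(-13\right) 0\right)\right) - 15\right)^{2} = \left(\left(-4 + 0^{2} - 0\right) - 15\right)^{2} = \left(\left(-4 + 0 + 0\right) - 15\right)^{2} = \left(-4 - 15\right)^{2} = \left(-19\right)^{2} = 361$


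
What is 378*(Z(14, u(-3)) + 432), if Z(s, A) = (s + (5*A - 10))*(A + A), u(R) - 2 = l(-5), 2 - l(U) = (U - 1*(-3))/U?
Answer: 1115856/5 ≈ 2.2317e+5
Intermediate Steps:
l(U) = 2 - (3 + U)/U (l(U) = 2 - (U - 1*(-3))/U = 2 - (U + 3)/U = 2 - (3 + U)/U)
u(R) = 18/5 (u(R) = 2 + (-3 - 5)/(-5) = 2 - ⅕*(-8) = 2 + 8/5 = 18/5)
Z(s, A) = 2*A*(-10 + s + 5*A) (Z(s, A) = (s + (-10 + 5*A))*(2*A) = (-10 + s + 5*A)*(2*A) = 2*A*(-10 + s + 5*A))
378*(Z(14, u(-3)) + 432) = 378*(2*(18/5)*(-10 + 14 + 5*(18/5)) + 432) = 378*(2*(18/5)*(-10 + 14 + 18) + 432) = 378*(2*(18/5)*22 + 432) = 378*(792/5 + 432) = 378*(2952/5) = 1115856/5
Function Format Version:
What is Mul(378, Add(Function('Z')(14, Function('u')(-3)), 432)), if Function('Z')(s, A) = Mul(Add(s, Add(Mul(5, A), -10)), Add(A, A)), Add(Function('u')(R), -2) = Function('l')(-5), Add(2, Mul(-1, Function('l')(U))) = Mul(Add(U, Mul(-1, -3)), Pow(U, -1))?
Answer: Rational(1115856, 5) ≈ 2.2317e+5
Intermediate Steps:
Function('l')(U) = Add(2, Mul(-1, Pow(U, -1), Add(3, U))) (Function('l')(U) = Add(2, Mul(-1, Mul(Add(U, Mul(-1, -3)), Pow(U, -1)))) = Add(2, Mul(-1, Mul(Add(U, 3), Pow(U, -1)))) = Add(2, Mul(-1, Mul(Add(3, U), Pow(U, -1)))) = Add(2, Mul(-1, Mul(Pow(U, -1), Add(3, U)))) = Add(2, Mul(-1, Pow(U, -1), Add(3, U))))
Function('u')(R) = Rational(18, 5) (Function('u')(R) = Add(2, Mul(Pow(-5, -1), Add(-3, -5))) = Add(2, Mul(Rational(-1, 5), -8)) = Add(2, Rational(8, 5)) = Rational(18, 5))
Function('Z')(s, A) = Mul(2, A, Add(-10, s, Mul(5, A))) (Function('Z')(s, A) = Mul(Add(s, Add(-10, Mul(5, A))), Mul(2, A)) = Mul(Add(-10, s, Mul(5, A)), Mul(2, A)) = Mul(2, A, Add(-10, s, Mul(5, A))))
Mul(378, Add(Function('Z')(14, Function('u')(-3)), 432)) = Mul(378, Add(Mul(2, Rational(18, 5), Add(-10, 14, Mul(5, Rational(18, 5)))), 432)) = Mul(378, Add(Mul(2, Rational(18, 5), Add(-10, 14, 18)), 432)) = Mul(378, Add(Mul(2, Rational(18, 5), 22), 432)) = Mul(378, Add(Rational(792, 5), 432)) = Mul(378, Rational(2952, 5)) = Rational(1115856, 5)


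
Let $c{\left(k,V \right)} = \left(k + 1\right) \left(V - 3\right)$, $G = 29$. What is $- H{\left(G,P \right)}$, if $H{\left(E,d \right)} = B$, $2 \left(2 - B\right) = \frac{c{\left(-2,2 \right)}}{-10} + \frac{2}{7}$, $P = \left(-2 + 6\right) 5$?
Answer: $- \frac{267}{140} \approx -1.9071$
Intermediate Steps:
$c{\left(k,V \right)} = \left(1 + k\right) \left(-3 + V\right)$
$P = 20$ ($P = 4 \cdot 5 = 20$)
$B = \frac{267}{140}$ ($B = 2 - \frac{\frac{-3 + 2 - -6 + 2 \left(-2\right)}{-10} + \frac{2}{7}}{2} = 2 - \frac{\left(-3 + 2 + 6 - 4\right) \left(- \frac{1}{10}\right) + 2 \cdot \frac{1}{7}}{2} = 2 - \frac{1 \left(- \frac{1}{10}\right) + \frac{2}{7}}{2} = 2 - \frac{- \frac{1}{10} + \frac{2}{7}}{2} = 2 - \frac{13}{140} = \frac{267}{140} \approx 1.9071$)
$H{\left(E,d \right)} = \frac{267}{140}$
$- H{\left(G,P \right)} = \left(-1\right) \frac{267}{140} = - \frac{267}{140}$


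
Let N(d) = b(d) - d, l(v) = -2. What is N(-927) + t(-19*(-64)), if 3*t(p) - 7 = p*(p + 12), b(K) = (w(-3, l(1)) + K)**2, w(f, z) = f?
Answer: 4090736/3 ≈ 1.3636e+6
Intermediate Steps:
b(K) = (-3 + K)**2
t(p) = 7/3 + p*(12 + p)/3 (t(p) = 7/3 + (p*(p + 12))/3 = 7/3 + (p*(12 + p))/3 = 7/3 + p*(12 + p)/3)
N(d) = (-3 + d)**2 - d
N(-927) + t(-19*(-64)) = ((-3 - 927)**2 - 1*(-927)) + (7/3 + 4*(-19*(-64)) + (-19*(-64))**2/3) = ((-930)**2 + 927) + (7/3 + 4*1216 + (1/3)*1216**2) = (864900 + 927) + (7/3 + 4864 + (1/3)*1478656) = 865827 + (7/3 + 4864 + 1478656/3) = 865827 + 1493255/3 = 4090736/3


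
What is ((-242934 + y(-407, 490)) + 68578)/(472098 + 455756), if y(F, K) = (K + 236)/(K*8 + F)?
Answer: -102085317/543258517 ≈ -0.18791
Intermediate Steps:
y(F, K) = (236 + K)/(F + 8*K) (y(F, K) = (236 + K)/(8*K + F) = (236 + K)/(F + 8*K))
((-242934 + y(-407, 490)) + 68578)/(472098 + 455756) = ((-242934 + (236 + 490)/(-407 + 8*490)) + 68578)/(472098 + 455756) = ((-242934 + 726/(-407 + 3920)) + 68578)/927854 = ((-242934 + 726/3513) + 68578)*(1/927854) = ((-242934 + (1/3513)*726) + 68578)*(1/927854) = ((-242934 + 242/1171) + 68578)*(1/927854) = (-284475472/1171 + 68578)*(1/927854) = -204170634/1171*1/927854 = -102085317/543258517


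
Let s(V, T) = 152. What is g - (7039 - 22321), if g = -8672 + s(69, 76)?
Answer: 6762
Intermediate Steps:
g = -8520 (g = -8672 + 152 = -8520)
g - (7039 - 22321) = -8520 - (7039 - 22321) = -8520 - 1*(-15282) = -8520 + 15282 = 6762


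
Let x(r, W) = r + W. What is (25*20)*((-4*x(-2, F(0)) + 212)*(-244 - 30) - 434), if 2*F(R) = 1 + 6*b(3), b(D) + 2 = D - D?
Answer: -33371000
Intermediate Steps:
b(D) = -2 (b(D) = -2 + (D - D) = -2 + 0 = -2)
F(R) = -11/2 (F(R) = (1 + 6*(-2))/2 = (1 - 12)/2 = (½)*(-11) = -11/2)
x(r, W) = W + r
(25*20)*((-4*x(-2, F(0)) + 212)*(-244 - 30) - 434) = (25*20)*((-4*(-11/2 - 2) + 212)*(-244 - 30) - 434) = 500*((-4*(-15/2) + 212)*(-274) - 434) = 500*((30 + 212)*(-274) - 434) = 500*(242*(-274) - 434) = 500*(-66308 - 434) = 500*(-66742) = -33371000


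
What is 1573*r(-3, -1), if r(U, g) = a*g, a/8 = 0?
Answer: 0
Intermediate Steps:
a = 0 (a = 8*0 = 0)
r(U, g) = 0 (r(U, g) = 0*g = 0)
1573*r(-3, -1) = 1573*0 = 0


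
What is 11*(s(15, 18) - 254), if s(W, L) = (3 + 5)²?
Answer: -2090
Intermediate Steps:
s(W, L) = 64 (s(W, L) = 8² = 64)
11*(s(15, 18) - 254) = 11*(64 - 254) = 11*(-190) = -2090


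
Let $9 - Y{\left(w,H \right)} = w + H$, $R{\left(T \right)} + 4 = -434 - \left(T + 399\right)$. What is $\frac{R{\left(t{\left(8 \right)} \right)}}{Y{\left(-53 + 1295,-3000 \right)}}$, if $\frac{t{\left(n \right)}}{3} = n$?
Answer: $- \frac{287}{589} \approx -0.48727$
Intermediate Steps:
$t{\left(n \right)} = 3 n$
$R{\left(T \right)} = -837 - T$ ($R{\left(T \right)} = -4 - \left(833 + T\right) = -837 - T$)
$Y{\left(w,H \right)} = 9 - H - w$ ($Y{\left(w,H \right)} = 9 - \left(w + H\right) = 9 - \left(H + w\right) = 9 - H - w$)
$\frac{R{\left(t{\left(8 \right)} \right)}}{Y{\left(-53 + 1295,-3000 \right)}} = \frac{-837 - 3 \cdot 8}{9 - -3000 - \left(-53 + 1295\right)} = \frac{-837 - 24}{9 + 3000 - 1242} = - \frac{861}{1767} = \left(-861\right) \frac{1}{1767} = - \frac{287}{589}$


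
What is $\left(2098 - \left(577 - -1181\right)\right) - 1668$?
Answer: $-1328$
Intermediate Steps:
$\left(2098 - \left(577 - -1181\right)\right) - 1668 = \left(2098 - \left(577 + 1181\right)\right) - 1668 = \left(2098 - 1758\right) - 1668 = 340 - 1668 = -1328$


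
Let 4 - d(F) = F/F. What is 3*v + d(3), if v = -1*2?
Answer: -3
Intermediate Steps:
v = -2
d(F) = 3 (d(F) = 4 - F/F = 4 - 1*1 = 4 - 1 = 3)
3*v + d(3) = 3*(-2) + 3 = -6 + 3 = -3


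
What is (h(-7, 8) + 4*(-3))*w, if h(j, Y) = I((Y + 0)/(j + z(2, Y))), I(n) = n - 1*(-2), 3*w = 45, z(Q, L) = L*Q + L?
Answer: -2430/17 ≈ -142.94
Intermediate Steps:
z(Q, L) = L + L*Q
w = 15 (w = (1/3)*45 = 15)
I(n) = 2 + n (I(n) = n + 2 = 2 + n)
h(j, Y) = 2 + Y/(j + 3*Y) (h(j, Y) = 2 + (Y + 0)/(j + Y*(1 + 2)) = 2 + Y/(j + Y*3) = 2 + Y/(j + 3*Y))
(h(-7, 8) + 4*(-3))*w = ((2*(-7) + 7*8)/(-7 + 3*8) + 4*(-3))*15 = ((-14 + 56)/(-7 + 24) - 12)*15 = (42/17 - 12)*15 = -162/17*15 = -2430/17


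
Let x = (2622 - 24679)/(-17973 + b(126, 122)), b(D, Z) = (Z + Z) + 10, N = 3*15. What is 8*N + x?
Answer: 6400897/17719 ≈ 361.24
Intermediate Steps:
N = 45
b(D, Z) = 10 + 2*Z (b(D, Z) = 2*Z + 10 = 10 + 2*Z)
x = 22057/17719 (x = (2622 - 24679)/(-17973 + (10 + 2*122)) = -22057/(-17973 + (10 + 244)) = -22057/(-17973 + 254) = -22057/(-17719) = -22057*(-1/17719) = 22057/17719 ≈ 1.2448)
8*N + x = 8*45 + 22057/17719 = 360 + 22057/17719 = 6400897/17719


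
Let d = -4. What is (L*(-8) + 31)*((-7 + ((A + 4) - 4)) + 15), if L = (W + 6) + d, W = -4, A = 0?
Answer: 376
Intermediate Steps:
L = -2 (L = (-4 + 6) - 4 = 2 - 4 = -2)
(L*(-8) + 31)*((-7 + ((A + 4) - 4)) + 15) = (-2*(-8) + 31)*((-7 + ((0 + 4) - 4)) + 15) = (16 + 31)*((-7 + (4 - 4)) + 15) = 47*((-7 + 0) + 15) = 47*(-7 + 15) = 47*8 = 376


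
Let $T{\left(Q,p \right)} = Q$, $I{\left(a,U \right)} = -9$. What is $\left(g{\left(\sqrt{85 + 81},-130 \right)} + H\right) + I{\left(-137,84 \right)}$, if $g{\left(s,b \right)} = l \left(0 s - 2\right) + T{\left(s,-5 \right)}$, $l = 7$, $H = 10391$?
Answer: $10368 + \sqrt{166} \approx 10381.0$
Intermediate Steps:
$g{\left(s,b \right)} = -14 + s$ ($g{\left(s,b \right)} = 7 \left(0 s - 2\right) + s = 7 \left(0 - 2\right) + s = 7 \left(-2\right) + s = -14 + s$)
$\left(g{\left(\sqrt{85 + 81},-130 \right)} + H\right) + I{\left(-137,84 \right)} = \left(\left(-14 + \sqrt{85 + 81}\right) + 10391\right) - 9 = \left(\left(-14 + \sqrt{166}\right) + 10391\right) - 9 = \left(10377 + \sqrt{166}\right) - 9 = 10368 + \sqrt{166}$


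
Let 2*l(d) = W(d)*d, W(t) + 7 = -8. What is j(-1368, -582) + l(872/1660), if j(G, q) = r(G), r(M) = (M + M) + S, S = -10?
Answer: -228245/83 ≈ -2749.9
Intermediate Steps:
W(t) = -15 (W(t) = -7 - 8 = -15)
r(M) = -10 + 2*M (r(M) = (M + M) - 10 = 2*M - 10 = -10 + 2*M)
j(G, q) = -10 + 2*G
l(d) = -15*d/2 (l(d) = (-15*d)/2 = -15*d/2)
j(-1368, -582) + l(872/1660) = (-10 + 2*(-1368)) - 6540/1660 = (-10 - 2736) - 6540/1660 = -2746 - 15/2*218/415 = -2746 - 327/83 = -228245/83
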